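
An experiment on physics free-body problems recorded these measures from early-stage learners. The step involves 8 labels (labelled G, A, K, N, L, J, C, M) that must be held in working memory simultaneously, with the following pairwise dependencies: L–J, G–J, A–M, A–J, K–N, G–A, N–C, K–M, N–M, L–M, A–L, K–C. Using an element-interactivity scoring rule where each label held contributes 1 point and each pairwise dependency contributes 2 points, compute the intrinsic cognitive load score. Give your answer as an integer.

Count of labels held simultaneously: 8.
Count of pairwise dependencies listed: 12.
Element contribution: 8 × 1 = 8.
Interaction contribution: 12 × 2 = 24.
Intrinsic load = 8 + 24 = 32.

32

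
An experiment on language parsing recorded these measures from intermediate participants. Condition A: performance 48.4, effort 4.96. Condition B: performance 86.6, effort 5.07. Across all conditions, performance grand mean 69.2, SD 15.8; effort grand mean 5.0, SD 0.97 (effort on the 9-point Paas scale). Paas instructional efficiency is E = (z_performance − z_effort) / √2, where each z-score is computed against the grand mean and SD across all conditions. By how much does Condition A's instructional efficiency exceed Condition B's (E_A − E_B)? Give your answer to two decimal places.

-1.63

Condition A: z_P = (48.4 − 69.2)/15.8 = -1.3165; z_E = (4.96 − 5.0)/0.97 = -0.0412; E_A = (-1.3165 − (-0.0412))/√2 = -0.9018.
Condition B: z_P = (86.6 − 69.2)/15.8 = 1.1013; z_E = (5.07 − 5.0)/0.97 = 0.0722; E_B = (1.1013 − 0.0722)/√2 = 0.7277.
E_A − E_B = -0.9018 − 0.7277 = -1.6295 ≈ -1.63.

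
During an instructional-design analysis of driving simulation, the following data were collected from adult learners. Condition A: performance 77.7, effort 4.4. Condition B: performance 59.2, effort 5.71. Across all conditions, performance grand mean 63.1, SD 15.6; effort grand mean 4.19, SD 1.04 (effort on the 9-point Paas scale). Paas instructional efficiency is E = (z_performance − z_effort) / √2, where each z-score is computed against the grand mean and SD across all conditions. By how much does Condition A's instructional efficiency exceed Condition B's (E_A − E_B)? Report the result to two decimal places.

1.73

Condition A: z_P = (77.7 − 63.1)/15.6 = 0.9359; z_E = (4.4 − 4.19)/1.04 = 0.2019; E_A = (0.9359 − 0.2019)/√2 = 0.5190.
Condition B: z_P = (59.2 − 63.1)/15.6 = -0.2500; z_E = (5.71 − 4.19)/1.04 = 1.4615; E_B = (-0.2500 − 1.4615)/√2 = -1.2102.
E_A − E_B = 0.5190 − (-1.2102) = 1.7292 ≈ 1.73.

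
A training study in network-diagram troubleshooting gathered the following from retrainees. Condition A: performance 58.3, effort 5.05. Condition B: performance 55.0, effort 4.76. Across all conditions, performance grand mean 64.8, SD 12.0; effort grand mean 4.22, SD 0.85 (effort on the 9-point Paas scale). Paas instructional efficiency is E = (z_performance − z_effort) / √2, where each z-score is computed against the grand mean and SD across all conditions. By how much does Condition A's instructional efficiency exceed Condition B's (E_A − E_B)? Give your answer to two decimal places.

-0.05

Condition A: z_P = (58.3 − 64.8)/12.0 = -0.5417; z_E = (5.05 − 4.22)/0.85 = 0.9765; E_A = (-0.5417 − 0.9765)/√2 = -1.0735.
Condition B: z_P = (55.0 − 64.8)/12.0 = -0.8167; z_E = (4.76 − 4.22)/0.85 = 0.6353; E_B = (-0.8167 − 0.6353)/√2 = -1.0267.
E_A − E_B = -1.0735 − (-1.0267) = -0.0468 ≈ -0.05.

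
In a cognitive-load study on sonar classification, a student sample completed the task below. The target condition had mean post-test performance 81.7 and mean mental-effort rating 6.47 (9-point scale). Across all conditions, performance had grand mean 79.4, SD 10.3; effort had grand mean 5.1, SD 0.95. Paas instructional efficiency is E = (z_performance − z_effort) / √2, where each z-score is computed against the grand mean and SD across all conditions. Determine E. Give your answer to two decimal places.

-0.86

z_performance = (81.7 − 79.4) / 10.3 = 2.3000 / 10.3 = 0.2233.
z_effort = (6.47 − 5.1) / 0.95 = 1.3700 / 0.95 = 1.4421.
z_P − z_E = 0.2233 − 1.4421 = -1.2188.
E = -1.2188 / √2 = -1.2188 / 1.41421 = -0.8618 ≈ -0.86.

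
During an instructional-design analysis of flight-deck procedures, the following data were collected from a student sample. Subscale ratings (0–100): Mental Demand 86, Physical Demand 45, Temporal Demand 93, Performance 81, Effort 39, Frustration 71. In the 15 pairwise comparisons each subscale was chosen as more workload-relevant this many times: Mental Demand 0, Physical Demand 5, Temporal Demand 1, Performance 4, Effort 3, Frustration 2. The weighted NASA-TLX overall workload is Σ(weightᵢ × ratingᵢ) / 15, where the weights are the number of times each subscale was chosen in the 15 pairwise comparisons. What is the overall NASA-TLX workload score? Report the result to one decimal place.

The tallies are the weights (they sum to 15).
Weighted sum = 0·86 + 5·45 + 1·93 + 4·81 + 3·39 + 2·71
            = 0 + 225 + 93 + 324 + 117 + 142 = 901.
Overall workload = 901 / 15 = 60.0667 ≈ 60.1.

60.1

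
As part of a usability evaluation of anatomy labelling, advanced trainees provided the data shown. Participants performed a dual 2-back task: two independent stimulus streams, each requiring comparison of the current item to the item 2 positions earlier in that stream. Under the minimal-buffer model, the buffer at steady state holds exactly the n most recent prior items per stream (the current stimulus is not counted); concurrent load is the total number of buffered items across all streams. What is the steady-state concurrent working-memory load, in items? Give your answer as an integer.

Each stream's buffer holds its 2 most recent prior items.
Two independent streams: 2 × 2 = 4 buffered items at steady state.

4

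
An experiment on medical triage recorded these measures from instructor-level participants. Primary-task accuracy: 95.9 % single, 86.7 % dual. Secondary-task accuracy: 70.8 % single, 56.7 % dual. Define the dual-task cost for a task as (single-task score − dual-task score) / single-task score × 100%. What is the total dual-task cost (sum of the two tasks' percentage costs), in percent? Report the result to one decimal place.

29.5

Primary cost = (95.9 − 86.7) / 95.9 × 100% = 9.5933%.
Secondary cost = (70.8 − 56.7) / 70.8 × 100% = 19.9153%.
Total = 9.5933% + 19.9153% = 29.5086% ≈ 29.5%.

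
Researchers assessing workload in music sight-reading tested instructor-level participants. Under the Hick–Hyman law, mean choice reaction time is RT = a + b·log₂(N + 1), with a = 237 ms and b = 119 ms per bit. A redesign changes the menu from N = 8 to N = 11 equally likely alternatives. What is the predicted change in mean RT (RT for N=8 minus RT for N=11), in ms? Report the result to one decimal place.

RT(8) = 237 + 119·log₂(9) = 237 + 119·3.1699 = 614.2181 ms.
RT(11) = 237 + 119·log₂(12) = 237 + 119·3.5850 = 663.6150 ms.
Difference = 614.2181 − 663.6150 = -49.3969 ≈ -49.4 ms.

-49.4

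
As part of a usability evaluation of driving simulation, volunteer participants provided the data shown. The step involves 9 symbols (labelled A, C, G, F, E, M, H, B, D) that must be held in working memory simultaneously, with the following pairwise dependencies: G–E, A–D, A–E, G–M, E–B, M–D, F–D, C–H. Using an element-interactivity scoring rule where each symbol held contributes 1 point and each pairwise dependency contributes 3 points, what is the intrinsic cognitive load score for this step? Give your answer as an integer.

Count of symbols held simultaneously: 9.
Count of pairwise dependencies listed: 8.
Element contribution: 9 × 1 = 9.
Interaction contribution: 8 × 3 = 24.
Intrinsic load = 9 + 24 = 33.

33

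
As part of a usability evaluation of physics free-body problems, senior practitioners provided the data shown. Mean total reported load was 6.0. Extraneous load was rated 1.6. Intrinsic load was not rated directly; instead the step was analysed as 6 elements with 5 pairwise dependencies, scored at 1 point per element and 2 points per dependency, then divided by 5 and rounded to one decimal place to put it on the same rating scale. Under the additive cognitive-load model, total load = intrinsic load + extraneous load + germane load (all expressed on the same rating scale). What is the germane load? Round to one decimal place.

Intrinsic (element-interactivity): (6 × 1 + 5 × 2) / 5 = 16 / 5 = 3.2000 → 3.2.
germane load = total − intrinsic − extraneous
             = 6.0 − 3.2 − 1.6 = 1.2.

1.2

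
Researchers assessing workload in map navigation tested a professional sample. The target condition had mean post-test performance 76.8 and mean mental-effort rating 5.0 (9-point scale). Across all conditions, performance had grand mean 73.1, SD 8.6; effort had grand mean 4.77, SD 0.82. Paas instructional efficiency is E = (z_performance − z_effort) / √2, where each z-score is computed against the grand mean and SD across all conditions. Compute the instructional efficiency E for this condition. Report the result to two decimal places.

0.11

z_performance = (76.8 − 73.1) / 8.6 = 3.7000 / 8.6 = 0.4302.
z_effort = (5.0 − 4.77) / 0.82 = 0.2300 / 0.82 = 0.2805.
z_P − z_E = 0.4302 − 0.2805 = 0.1497.
E = 0.1497 / √2 = 0.1497 / 1.41421 = 0.1059 ≈ 0.11.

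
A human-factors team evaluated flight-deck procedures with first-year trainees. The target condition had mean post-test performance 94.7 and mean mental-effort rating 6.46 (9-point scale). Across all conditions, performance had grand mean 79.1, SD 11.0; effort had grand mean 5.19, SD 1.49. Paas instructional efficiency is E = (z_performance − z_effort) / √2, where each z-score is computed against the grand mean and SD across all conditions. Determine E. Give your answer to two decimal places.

0.40

z_performance = (94.7 − 79.1) / 11.0 = 15.6000 / 11.0 = 1.4182.
z_effort = (6.46 − 5.19) / 1.49 = 1.2700 / 1.49 = 0.8523.
z_P − z_E = 1.4182 − 0.8523 = 0.5659.
E = 0.5659 / √2 = 0.5659 / 1.41421 = 0.4002 ≈ 0.40.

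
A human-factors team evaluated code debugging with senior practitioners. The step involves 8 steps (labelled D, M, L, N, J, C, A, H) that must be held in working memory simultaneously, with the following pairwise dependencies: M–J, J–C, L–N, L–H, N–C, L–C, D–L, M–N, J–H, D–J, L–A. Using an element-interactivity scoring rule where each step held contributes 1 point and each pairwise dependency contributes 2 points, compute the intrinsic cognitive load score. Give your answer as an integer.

Count of steps held simultaneously: 8.
Count of pairwise dependencies listed: 11.
Element contribution: 8 × 1 = 8.
Interaction contribution: 11 × 2 = 22.
Intrinsic load = 8 + 22 = 30.

30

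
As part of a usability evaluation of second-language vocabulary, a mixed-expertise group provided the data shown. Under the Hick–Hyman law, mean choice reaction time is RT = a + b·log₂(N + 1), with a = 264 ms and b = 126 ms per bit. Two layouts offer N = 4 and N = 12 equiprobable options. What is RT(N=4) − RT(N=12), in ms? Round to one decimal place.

RT(4) = 264 + 126·log₂(5) = 264 + 126·2.3219 = 556.5594 ms.
RT(12) = 264 + 126·log₂(13) = 264 + 126·3.7004 = 730.2504 ms.
Difference = 556.5594 − 730.2504 = -173.6910 ≈ -173.7 ms.

-173.7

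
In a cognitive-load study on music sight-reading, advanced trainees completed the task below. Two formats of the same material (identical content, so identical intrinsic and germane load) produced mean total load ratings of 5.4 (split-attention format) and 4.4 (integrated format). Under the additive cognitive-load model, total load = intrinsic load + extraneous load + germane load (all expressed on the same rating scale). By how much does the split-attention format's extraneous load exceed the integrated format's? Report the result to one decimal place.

Intrinsic and germane load are equal across formats, so the difference in total load equals the difference in extraneous load.
Extraneous-load difference = 5.4 − 4.4 = 1.0.

1.0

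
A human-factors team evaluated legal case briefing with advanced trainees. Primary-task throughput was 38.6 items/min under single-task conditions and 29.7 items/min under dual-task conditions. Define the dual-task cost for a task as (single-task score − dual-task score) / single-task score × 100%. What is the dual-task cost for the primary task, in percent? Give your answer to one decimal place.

23.1

Cost = (38.6 − 29.7) / 38.6 × 100%
     = 8.9000 / 38.6 × 100% = 23.0570%.
≈ 23.1%.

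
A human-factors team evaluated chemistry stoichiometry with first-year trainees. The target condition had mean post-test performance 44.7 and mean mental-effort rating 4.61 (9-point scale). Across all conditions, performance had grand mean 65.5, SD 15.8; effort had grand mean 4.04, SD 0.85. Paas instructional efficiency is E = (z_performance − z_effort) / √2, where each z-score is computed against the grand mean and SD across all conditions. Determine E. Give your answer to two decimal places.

-1.41

z_performance = (44.7 − 65.5) / 15.8 = -20.8000 / 15.8 = -1.3165.
z_effort = (4.61 − 4.04) / 0.85 = 0.5700 / 0.85 = 0.6706.
z_P − z_E = -1.3165 − 0.6706 = -1.9871.
E = -1.9871 / √2 = -1.9871 / 1.41421 = -1.4051 ≈ -1.41.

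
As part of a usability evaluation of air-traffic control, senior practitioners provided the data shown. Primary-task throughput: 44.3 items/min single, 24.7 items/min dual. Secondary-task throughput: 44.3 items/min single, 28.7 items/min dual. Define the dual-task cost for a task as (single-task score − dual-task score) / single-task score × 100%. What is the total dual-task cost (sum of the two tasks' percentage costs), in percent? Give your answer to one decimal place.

79.5

Primary cost = (44.3 − 24.7) / 44.3 × 100% = 44.2438%.
Secondary cost = (44.3 − 28.7) / 44.3 × 100% = 35.2144%.
Total = 44.2438% + 35.2144% = 79.4582% ≈ 79.5%.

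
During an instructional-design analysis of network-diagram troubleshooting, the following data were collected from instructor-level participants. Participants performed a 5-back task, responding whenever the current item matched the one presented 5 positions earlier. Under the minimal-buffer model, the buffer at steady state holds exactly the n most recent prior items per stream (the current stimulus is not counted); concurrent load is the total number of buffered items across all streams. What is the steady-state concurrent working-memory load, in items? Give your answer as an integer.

5

The buffer holds the 5 most recent prior items.
Steady-state concurrent load = 5 items.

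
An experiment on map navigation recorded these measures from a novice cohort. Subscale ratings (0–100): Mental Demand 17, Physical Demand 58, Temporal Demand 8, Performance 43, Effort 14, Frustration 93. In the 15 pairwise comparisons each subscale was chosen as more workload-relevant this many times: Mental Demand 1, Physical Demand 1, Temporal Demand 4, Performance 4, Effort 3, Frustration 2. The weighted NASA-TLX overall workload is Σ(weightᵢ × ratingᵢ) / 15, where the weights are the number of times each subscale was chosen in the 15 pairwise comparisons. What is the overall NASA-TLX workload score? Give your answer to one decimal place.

The tallies are the weights (they sum to 15).
Weighted sum = 1·17 + 1·58 + 4·8 + 4·43 + 3·14 + 2·93
            = 17 + 58 + 32 + 172 + 42 + 186 = 507.
Overall workload = 507 / 15 = 33.8000 ≈ 33.8.

33.8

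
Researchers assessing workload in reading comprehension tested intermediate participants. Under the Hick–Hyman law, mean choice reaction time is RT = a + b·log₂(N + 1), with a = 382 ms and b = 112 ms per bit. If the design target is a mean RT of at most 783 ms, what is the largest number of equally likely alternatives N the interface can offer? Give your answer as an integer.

Set 382 + 112·log₂(N + 1) ≤ 783.
log₂(N + 1) ≤ (783 − 382) / 112 = 3.5804.
N + 1 ≤ 2^3.5804 = 11.9621.
N ≤ 10.9621, so the largest integer N is 10.

10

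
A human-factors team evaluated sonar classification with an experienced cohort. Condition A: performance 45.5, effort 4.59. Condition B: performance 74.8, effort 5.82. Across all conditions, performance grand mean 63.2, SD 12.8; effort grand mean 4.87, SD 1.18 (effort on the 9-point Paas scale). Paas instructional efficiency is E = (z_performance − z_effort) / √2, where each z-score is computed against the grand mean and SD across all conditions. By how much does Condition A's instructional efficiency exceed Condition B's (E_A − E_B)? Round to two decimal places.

-0.88

Condition A: z_P = (45.5 − 63.2)/12.8 = -1.3828; z_E = (4.59 − 4.87)/1.18 = -0.2373; E_A = (-1.3828 − (-0.2373))/√2 = -0.8100.
Condition B: z_P = (74.8 − 63.2)/12.8 = 0.9062; z_E = (5.82 − 4.87)/1.18 = 0.8051; E_B = (0.9062 − 0.8051)/√2 = 0.0715.
E_A − E_B = -0.8100 − 0.0715 = -0.8815 ≈ -0.88.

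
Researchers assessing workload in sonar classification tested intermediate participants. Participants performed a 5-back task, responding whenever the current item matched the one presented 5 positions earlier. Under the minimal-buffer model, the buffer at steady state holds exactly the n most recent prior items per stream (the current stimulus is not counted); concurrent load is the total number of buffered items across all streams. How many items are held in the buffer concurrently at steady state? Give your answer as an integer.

5

The buffer holds the 5 most recent prior items.
Steady-state concurrent load = 5 items.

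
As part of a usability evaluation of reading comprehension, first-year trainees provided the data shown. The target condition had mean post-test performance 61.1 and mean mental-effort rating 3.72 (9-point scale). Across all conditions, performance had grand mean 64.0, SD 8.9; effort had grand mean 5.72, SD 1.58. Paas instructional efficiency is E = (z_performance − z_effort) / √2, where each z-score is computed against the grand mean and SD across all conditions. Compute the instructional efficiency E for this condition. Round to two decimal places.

z_performance = (61.1 − 64.0) / 8.9 = -2.9000 / 8.9 = -0.3258.
z_effort = (3.72 − 5.72) / 1.58 = -2.0000 / 1.58 = -1.2658.
z_P − z_E = -0.3258 − (-1.2658) = 0.9400.
E = 0.9400 / √2 = 0.9400 / 1.41421 = 0.6647 ≈ 0.66.

0.66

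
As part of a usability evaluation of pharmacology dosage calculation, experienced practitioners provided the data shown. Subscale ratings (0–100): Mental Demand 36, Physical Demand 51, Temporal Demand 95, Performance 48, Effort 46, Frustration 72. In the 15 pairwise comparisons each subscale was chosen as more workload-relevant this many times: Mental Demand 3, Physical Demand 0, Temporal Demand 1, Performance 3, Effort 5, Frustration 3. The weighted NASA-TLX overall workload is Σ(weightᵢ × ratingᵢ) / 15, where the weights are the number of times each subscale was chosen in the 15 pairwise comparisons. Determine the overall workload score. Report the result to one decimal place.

52.9

The tallies are the weights (they sum to 15).
Weighted sum = 3·36 + 0·51 + 1·95 + 3·48 + 5·46 + 3·72
            = 108 + 0 + 95 + 144 + 230 + 216 = 793.
Overall workload = 793 / 15 = 52.8667 ≈ 52.9.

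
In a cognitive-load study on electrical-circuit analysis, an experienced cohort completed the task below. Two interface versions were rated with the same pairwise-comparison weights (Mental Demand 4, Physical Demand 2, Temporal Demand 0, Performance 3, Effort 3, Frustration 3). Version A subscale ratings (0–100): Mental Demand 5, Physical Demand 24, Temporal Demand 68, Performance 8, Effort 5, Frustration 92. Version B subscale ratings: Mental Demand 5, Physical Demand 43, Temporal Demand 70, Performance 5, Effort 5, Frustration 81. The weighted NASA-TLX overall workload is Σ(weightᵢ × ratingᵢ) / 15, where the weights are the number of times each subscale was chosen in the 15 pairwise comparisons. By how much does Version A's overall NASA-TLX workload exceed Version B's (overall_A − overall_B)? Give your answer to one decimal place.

Version A weighted sum = 4·5 + 2·24 + 0·68 + 3·8 + 3·5 + 3·92 = 20 + 48 + 0 + 24 + 15 + 276 = 383; overall_A = 383/15 = 25.5333.
Version B weighted sum = 4·5 + 2·43 + 0·70 + 3·5 + 3·5 + 3·81 = 20 + 86 + 0 + 15 + 15 + 243 = 379; overall_B = 379/15 = 25.2667.
Difference = 25.5333 − 25.2667 = 0.2666 ≈ 0.3.

0.3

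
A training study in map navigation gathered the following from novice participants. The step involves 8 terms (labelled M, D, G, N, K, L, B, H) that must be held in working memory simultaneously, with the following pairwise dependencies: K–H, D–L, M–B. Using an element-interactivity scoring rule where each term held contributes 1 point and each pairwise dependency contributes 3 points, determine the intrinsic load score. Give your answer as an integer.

Count of terms held simultaneously: 8.
Count of pairwise dependencies listed: 3.
Element contribution: 8 × 1 = 8.
Interaction contribution: 3 × 3 = 9.
Intrinsic load = 8 + 9 = 17.

17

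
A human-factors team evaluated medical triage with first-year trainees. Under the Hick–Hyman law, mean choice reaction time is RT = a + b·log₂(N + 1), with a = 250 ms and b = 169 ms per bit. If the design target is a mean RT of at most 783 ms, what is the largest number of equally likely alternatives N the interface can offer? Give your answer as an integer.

7

Set 250 + 169·log₂(N + 1) ≤ 783.
log₂(N + 1) ≤ (783 − 250) / 169 = 3.1538.
N + 1 ≤ 2^3.1538 = 8.9000.
N ≤ 7.9000, so the largest integer N is 7.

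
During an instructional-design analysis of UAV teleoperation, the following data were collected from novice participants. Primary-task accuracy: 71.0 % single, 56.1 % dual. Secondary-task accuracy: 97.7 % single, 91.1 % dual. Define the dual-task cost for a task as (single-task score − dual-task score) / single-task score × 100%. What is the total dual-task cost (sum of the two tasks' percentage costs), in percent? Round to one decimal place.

Primary cost = (71.0 − 56.1) / 71.0 × 100% = 20.9859%.
Secondary cost = (97.7 − 91.1) / 97.7 × 100% = 6.7554%.
Total = 20.9859% + 6.7554% = 27.7413% ≈ 27.7%.

27.7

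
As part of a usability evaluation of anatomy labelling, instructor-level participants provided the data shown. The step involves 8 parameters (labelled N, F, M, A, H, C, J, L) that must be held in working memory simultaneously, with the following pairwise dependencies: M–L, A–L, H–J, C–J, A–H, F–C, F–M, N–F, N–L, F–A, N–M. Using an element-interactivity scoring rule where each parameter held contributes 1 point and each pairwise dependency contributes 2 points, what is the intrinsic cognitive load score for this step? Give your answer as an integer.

Count of parameters held simultaneously: 8.
Count of pairwise dependencies listed: 11.
Element contribution: 8 × 1 = 8.
Interaction contribution: 11 × 2 = 22.
Intrinsic load = 8 + 22 = 30.

30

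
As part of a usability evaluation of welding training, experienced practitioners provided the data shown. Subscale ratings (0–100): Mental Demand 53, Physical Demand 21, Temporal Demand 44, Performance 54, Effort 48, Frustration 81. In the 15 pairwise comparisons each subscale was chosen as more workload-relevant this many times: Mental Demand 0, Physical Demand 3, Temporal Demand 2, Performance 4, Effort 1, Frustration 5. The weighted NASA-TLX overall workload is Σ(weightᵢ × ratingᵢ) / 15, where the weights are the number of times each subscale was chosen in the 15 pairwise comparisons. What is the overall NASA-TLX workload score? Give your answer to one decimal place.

54.7

The tallies are the weights (they sum to 15).
Weighted sum = 0·53 + 3·21 + 2·44 + 4·54 + 1·48 + 5·81
            = 0 + 63 + 88 + 216 + 48 + 405 = 820.
Overall workload = 820 / 15 = 54.6667 ≈ 54.7.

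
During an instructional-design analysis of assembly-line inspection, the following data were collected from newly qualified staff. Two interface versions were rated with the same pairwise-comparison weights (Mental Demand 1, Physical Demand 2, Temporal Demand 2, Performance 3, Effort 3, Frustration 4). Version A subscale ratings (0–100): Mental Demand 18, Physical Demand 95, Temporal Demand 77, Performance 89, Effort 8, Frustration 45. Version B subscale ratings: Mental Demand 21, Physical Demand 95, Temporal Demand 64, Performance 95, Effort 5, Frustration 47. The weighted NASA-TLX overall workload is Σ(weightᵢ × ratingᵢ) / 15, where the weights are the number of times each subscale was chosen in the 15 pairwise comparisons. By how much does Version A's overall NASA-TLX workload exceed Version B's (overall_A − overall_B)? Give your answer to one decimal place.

0.4

Version A weighted sum = 1·18 + 2·95 + 2·77 + 3·89 + 3·8 + 4·45 = 18 + 190 + 154 + 267 + 24 + 180 = 833; overall_A = 833/15 = 55.5333.
Version B weighted sum = 1·21 + 2·95 + 2·64 + 3·95 + 3·5 + 4·47 = 21 + 190 + 128 + 285 + 15 + 188 = 827; overall_B = 827/15 = 55.1333.
Difference = 55.5333 − 55.1333 = 0.4000 ≈ 0.4.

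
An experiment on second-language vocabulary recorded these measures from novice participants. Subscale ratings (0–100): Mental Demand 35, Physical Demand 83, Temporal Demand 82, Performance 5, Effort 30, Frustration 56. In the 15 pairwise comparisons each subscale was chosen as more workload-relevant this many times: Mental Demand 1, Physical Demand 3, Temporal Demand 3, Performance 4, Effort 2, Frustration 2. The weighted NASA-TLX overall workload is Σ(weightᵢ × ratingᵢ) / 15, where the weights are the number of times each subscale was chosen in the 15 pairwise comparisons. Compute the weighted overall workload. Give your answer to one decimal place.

The tallies are the weights (they sum to 15).
Weighted sum = 1·35 + 3·83 + 3·82 + 4·5 + 2·30 + 2·56
            = 35 + 249 + 246 + 20 + 60 + 112 = 722.
Overall workload = 722 / 15 = 48.1333 ≈ 48.1.

48.1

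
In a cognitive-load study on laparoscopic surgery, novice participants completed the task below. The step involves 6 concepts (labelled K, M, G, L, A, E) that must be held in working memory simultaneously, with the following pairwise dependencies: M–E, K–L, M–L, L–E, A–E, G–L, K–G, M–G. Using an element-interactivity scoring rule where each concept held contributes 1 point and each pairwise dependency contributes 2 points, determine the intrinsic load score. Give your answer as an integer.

22

Count of concepts held simultaneously: 6.
Count of pairwise dependencies listed: 8.
Element contribution: 6 × 1 = 6.
Interaction contribution: 8 × 2 = 16.
Intrinsic load = 6 + 16 = 22.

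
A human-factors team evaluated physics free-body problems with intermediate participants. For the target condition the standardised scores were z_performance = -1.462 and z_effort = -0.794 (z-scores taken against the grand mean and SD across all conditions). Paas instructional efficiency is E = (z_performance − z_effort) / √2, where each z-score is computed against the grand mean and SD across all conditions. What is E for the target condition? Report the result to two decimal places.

-0.47

z_P − z_E = -1.462 − (-0.794) = -0.6680.
E = -0.6680 / √2 = -0.6680 / 1.41421 = -0.4723 ≈ -0.47.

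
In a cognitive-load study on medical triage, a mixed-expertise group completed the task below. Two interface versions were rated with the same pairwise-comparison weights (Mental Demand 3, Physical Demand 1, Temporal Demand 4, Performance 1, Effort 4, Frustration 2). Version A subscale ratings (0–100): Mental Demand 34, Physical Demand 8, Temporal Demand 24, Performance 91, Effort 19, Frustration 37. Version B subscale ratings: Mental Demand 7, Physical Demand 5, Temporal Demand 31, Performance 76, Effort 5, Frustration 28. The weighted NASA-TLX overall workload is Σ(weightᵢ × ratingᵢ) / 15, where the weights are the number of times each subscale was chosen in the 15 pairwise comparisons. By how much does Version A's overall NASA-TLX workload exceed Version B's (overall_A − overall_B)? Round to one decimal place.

Version A weighted sum = 3·34 + 1·8 + 4·24 + 1·91 + 4·19 + 2·37 = 102 + 8 + 96 + 91 + 76 + 74 = 447; overall_A = 447/15 = 29.8000.
Version B weighted sum = 3·7 + 1·5 + 4·31 + 1·76 + 4·5 + 2·28 = 21 + 5 + 124 + 76 + 20 + 56 = 302; overall_B = 302/15 = 20.1333.
Difference = 29.8000 − 20.1333 = 9.6667 ≈ 9.7.

9.7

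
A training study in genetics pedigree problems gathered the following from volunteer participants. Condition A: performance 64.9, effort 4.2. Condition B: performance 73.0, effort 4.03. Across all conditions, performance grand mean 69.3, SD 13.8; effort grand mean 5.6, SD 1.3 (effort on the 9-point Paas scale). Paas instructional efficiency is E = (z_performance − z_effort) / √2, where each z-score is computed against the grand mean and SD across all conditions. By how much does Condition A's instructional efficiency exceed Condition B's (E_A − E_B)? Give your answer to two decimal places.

Condition A: z_P = (64.9 − 69.3)/13.8 = -0.3188; z_E = (4.2 − 5.6)/1.3 = -1.0769; E_A = (-0.3188 − (-1.0769))/√2 = 0.5361.
Condition B: z_P = (73.0 − 69.3)/13.8 = 0.2681; z_E = (4.03 − 5.6)/1.3 = -1.2077; E_B = (0.2681 − (-1.2077))/√2 = 1.0435.
E_A − E_B = 0.5361 − 1.0435 = -0.5074 ≈ -0.51.

-0.51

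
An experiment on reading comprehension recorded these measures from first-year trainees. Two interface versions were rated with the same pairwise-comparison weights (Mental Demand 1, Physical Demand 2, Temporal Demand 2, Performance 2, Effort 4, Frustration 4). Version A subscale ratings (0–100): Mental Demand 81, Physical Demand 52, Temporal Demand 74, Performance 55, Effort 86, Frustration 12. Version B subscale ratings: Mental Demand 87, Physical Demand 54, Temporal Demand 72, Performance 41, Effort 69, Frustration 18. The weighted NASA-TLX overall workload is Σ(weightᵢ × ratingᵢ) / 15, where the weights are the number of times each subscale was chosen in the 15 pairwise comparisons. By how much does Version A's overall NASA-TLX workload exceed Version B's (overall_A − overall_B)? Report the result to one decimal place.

Version A weighted sum = 1·81 + 2·52 + 2·74 + 2·55 + 4·86 + 4·12 = 81 + 104 + 148 + 110 + 344 + 48 = 835; overall_A = 835/15 = 55.6667.
Version B weighted sum = 1·87 + 2·54 + 2·72 + 2·41 + 4·69 + 4·18 = 87 + 108 + 144 + 82 + 276 + 72 = 769; overall_B = 769/15 = 51.2667.
Difference = 55.6667 − 51.2667 = 4.4000 ≈ 4.4.

4.4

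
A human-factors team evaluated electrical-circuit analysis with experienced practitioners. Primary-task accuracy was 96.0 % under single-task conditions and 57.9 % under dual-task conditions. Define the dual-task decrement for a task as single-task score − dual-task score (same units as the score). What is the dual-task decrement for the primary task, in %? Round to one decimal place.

38.1

Decrement = 96.0 − 57.9 = 38.1000 % ≈ 38.1 %.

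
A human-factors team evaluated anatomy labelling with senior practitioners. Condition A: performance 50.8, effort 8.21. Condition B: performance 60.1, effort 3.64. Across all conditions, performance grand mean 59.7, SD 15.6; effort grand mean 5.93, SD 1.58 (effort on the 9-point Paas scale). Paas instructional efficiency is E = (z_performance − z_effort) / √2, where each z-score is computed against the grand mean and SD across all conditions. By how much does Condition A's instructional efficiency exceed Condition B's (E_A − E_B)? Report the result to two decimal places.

Condition A: z_P = (50.8 − 59.7)/15.6 = -0.5705; z_E = (8.21 − 5.93)/1.58 = 1.4430; E_A = (-0.5705 − 1.4430)/√2 = -1.4238.
Condition B: z_P = (60.1 − 59.7)/15.6 = 0.0256; z_E = (3.64 − 5.93)/1.58 = -1.4494; E_B = (0.0256 − (-1.4494))/√2 = 1.0430.
E_A − E_B = -1.4238 − 1.0430 = -2.4668 ≈ -2.47.

-2.47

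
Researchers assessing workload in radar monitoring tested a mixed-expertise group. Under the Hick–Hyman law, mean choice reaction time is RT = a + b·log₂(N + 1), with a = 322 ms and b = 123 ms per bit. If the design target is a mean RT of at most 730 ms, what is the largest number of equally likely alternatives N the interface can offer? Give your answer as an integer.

Set 322 + 123·log₂(N + 1) ≤ 730.
log₂(N + 1) ≤ (730 − 322) / 123 = 3.3171.
N + 1 ≤ 2^3.3171 = 9.9666.
N ≤ 8.9666, so the largest integer N is 8.

8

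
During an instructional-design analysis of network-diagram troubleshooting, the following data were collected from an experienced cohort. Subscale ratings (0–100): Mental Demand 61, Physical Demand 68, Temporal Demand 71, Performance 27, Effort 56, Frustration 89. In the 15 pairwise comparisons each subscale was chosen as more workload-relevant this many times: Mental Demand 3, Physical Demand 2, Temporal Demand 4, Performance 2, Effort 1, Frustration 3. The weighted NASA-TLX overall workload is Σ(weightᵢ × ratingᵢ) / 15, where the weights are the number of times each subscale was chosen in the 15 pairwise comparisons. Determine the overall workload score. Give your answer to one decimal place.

65.3

The tallies are the weights (they sum to 15).
Weighted sum = 3·61 + 2·68 + 4·71 + 2·27 + 1·56 + 3·89
            = 183 + 136 + 284 + 54 + 56 + 267 = 980.
Overall workload = 980 / 15 = 65.3333 ≈ 65.3.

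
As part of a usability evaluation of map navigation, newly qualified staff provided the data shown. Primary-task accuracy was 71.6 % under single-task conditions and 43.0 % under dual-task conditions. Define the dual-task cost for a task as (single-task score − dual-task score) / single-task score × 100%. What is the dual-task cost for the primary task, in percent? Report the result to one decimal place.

Cost = (71.6 − 43.0) / 71.6 × 100%
     = 28.6000 / 71.6 × 100% = 39.9441%.
≈ 39.9%.

39.9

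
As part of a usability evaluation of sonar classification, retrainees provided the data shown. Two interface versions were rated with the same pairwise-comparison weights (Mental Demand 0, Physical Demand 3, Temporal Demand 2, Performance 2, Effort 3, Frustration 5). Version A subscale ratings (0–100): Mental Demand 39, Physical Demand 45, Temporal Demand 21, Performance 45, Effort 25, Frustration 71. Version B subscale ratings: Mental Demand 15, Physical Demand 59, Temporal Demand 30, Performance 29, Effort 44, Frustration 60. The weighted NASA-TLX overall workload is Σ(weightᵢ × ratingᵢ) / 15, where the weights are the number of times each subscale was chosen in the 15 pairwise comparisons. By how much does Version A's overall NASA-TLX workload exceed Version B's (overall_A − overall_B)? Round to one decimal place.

-2.0

Version A weighted sum = 0·39 + 3·45 + 2·21 + 2·45 + 3·25 + 5·71 = 0 + 135 + 42 + 90 + 75 + 355 = 697; overall_A = 697/15 = 46.4667.
Version B weighted sum = 0·15 + 3·59 + 2·30 + 2·29 + 3·44 + 5·60 = 0 + 177 + 60 + 58 + 132 + 300 = 727; overall_B = 727/15 = 48.4667.
Difference = 46.4667 − 48.4667 = -2.0000 ≈ -2.0.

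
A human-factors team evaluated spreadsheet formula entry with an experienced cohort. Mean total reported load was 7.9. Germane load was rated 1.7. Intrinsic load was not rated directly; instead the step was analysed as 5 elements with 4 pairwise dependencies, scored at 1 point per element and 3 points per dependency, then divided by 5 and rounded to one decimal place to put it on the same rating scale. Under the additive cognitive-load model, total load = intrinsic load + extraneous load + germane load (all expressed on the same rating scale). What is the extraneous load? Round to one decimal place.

2.8

Intrinsic (element-interactivity): (5 × 1 + 4 × 3) / 5 = 17 / 5 = 3.4000 → 3.4.
extraneous load = total − intrinsic − germane
             = 7.9 − 3.4 − 1.7 = 2.8.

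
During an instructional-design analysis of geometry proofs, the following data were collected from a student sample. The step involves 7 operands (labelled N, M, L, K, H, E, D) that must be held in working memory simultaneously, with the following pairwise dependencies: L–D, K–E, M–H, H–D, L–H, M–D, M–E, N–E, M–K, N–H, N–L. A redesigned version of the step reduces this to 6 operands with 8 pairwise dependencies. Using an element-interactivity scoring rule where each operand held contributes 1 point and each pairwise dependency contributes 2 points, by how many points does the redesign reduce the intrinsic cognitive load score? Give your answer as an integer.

7

Original: 7 × 1 + 11 × 2 = 7 + 22 = 29.
Redesigned: 6 × 1 + 8 × 2 = 6 + 16 = 22.
Reduction = 29 − 22 = 7.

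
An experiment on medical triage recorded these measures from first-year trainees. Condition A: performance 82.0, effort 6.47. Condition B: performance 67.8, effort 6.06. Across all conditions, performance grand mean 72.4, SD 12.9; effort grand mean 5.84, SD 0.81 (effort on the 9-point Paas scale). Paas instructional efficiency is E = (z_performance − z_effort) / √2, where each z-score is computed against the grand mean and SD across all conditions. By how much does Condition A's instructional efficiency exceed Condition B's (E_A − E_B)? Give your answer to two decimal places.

0.42

Condition A: z_P = (82.0 − 72.4)/12.9 = 0.7442; z_E = (6.47 − 5.84)/0.81 = 0.7778; E_A = (0.7442 − 0.7778)/√2 = -0.0238.
Condition B: z_P = (67.8 − 72.4)/12.9 = -0.3566; z_E = (6.06 − 5.84)/0.81 = 0.2716; E_B = (-0.3566 − 0.2716)/√2 = -0.4442.
E_A − E_B = -0.0238 − (-0.4442) = 0.4204 ≈ 0.42.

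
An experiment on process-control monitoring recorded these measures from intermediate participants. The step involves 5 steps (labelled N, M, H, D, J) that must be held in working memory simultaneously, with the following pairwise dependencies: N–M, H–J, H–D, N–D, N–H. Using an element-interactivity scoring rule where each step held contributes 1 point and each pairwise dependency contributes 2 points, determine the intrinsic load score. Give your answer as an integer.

Count of steps held simultaneously: 5.
Count of pairwise dependencies listed: 5.
Element contribution: 5 × 1 = 5.
Interaction contribution: 5 × 2 = 10.
Intrinsic load = 5 + 10 = 15.

15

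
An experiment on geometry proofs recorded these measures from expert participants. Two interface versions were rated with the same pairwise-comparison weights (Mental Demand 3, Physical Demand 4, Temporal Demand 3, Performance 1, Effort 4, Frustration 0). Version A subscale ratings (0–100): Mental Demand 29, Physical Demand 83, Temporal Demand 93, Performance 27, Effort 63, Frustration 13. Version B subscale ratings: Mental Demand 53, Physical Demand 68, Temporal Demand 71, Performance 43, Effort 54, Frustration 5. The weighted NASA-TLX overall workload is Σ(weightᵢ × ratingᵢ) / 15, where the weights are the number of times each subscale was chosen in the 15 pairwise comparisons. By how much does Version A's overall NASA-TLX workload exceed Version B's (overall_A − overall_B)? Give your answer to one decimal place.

Version A weighted sum = 3·29 + 4·83 + 3·93 + 1·27 + 4·63 + 0·13 = 87 + 332 + 279 + 27 + 252 + 0 = 977; overall_A = 977/15 = 65.1333.
Version B weighted sum = 3·53 + 4·68 + 3·71 + 1·43 + 4·54 + 0·5 = 159 + 272 + 213 + 43 + 216 + 0 = 903; overall_B = 903/15 = 60.2000.
Difference = 65.1333 − 60.2000 = 4.9333 ≈ 4.9.

4.9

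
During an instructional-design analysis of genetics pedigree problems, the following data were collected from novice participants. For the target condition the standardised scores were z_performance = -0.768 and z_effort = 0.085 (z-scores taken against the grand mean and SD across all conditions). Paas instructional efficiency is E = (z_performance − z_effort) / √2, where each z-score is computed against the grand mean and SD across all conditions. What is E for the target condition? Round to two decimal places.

z_P − z_E = -0.768 − 0.085 = -0.8530.
E = -0.8530 / √2 = -0.8530 / 1.41421 = -0.6032 ≈ -0.60.

-0.60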